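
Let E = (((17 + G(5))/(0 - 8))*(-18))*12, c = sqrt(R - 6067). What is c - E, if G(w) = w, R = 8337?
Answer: -594 + sqrt(2270) ≈ -546.36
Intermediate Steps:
c = sqrt(2270) (c = sqrt(8337 - 6067) = sqrt(2270) ≈ 47.645)
E = 594 (E = (((17 + 5)/(0 - 8))*(-18))*12 = ((22/(-8))*(-18))*12 = ((22*(-1/8))*(-18))*12 = -11/4*(-18)*12 = (99/2)*12 = 594)
c - E = sqrt(2270) - 1*594 = sqrt(2270) - 594 = -594 + sqrt(2270)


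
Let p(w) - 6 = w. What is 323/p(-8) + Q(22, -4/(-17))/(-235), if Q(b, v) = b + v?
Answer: -1291141/7990 ≈ -161.59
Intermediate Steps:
p(w) = 6 + w
323/p(-8) + Q(22, -4/(-17))/(-235) = 323/(6 - 8) + (22 - 4/(-17))/(-235) = 323/(-2) + (22 - 4*(-1/17))*(-1/235) = 323*(-½) + (22 + 4/17)*(-1/235) = -323/2 + (378/17)*(-1/235) = -323/2 - 378/3995 = -1291141/7990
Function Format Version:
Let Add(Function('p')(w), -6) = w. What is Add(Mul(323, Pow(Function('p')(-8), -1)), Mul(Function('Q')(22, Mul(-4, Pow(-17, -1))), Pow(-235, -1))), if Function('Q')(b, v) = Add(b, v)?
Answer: Rational(-1291141, 7990) ≈ -161.59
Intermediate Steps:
Function('p')(w) = Add(6, w)
Add(Mul(323, Pow(Function('p')(-8), -1)), Mul(Function('Q')(22, Mul(-4, Pow(-17, -1))), Pow(-235, -1))) = Add(Mul(323, Pow(Add(6, -8), -1)), Mul(Add(22, Mul(-4, Pow(-17, -1))), Pow(-235, -1))) = Add(Mul(323, Pow(-2, -1)), Mul(Add(22, Mul(-4, Rational(-1, 17))), Rational(-1, 235))) = Add(Mul(323, Rational(-1, 2)), Mul(Add(22, Rational(4, 17)), Rational(-1, 235))) = Add(Rational(-323, 2), Mul(Rational(378, 17), Rational(-1, 235))) = Add(Rational(-323, 2), Rational(-378, 3995)) = Rational(-1291141, 7990)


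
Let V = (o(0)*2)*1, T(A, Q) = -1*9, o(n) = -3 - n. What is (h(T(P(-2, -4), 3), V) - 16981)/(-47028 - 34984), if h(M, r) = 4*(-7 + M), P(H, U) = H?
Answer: 2435/11716 ≈ 0.20784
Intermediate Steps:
T(A, Q) = -9
V = -6 (V = ((-3 - 1*0)*2)*1 = ((-3 + 0)*2)*1 = -3*2*1 = -6*1 = -6)
h(M, r) = -28 + 4*M
(h(T(P(-2, -4), 3), V) - 16981)/(-47028 - 34984) = ((-28 + 4*(-9)) - 16981)/(-47028 - 34984) = ((-28 - 36) - 16981)/(-82012) = (-64 - 16981)*(-1/82012) = -17045*(-1/82012) = 2435/11716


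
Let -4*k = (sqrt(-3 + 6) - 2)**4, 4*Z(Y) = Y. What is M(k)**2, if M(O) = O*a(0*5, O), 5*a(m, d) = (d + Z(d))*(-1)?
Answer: 708158977/4096 - 12776743*sqrt(3)/128 ≈ 1.7238e-13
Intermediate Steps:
Z(Y) = Y/4
a(m, d) = -d/4 (a(m, d) = ((d + d/4)*(-1))/5 = ((5*d/4)*(-1))/5 = (-5*d/4)/5 = -d/4)
k = -(-2 + sqrt(3))**4/4 (k = -(sqrt(-3 + 6) - 2)**4/4 = -(sqrt(3) - 2)**4/4 = -(-2 + sqrt(3))**4/4 ≈ -0.0012887)
M(O) = -O**2/4 (M(O) = O*(-O/4) = -O**2/4)
M(k)**2 = (-(-97/4 + 14*sqrt(3))**2/4)**2 = (-97/4 + 14*sqrt(3))**4/16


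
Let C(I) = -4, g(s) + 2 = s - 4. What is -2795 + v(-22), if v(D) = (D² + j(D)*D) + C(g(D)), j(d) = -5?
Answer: -2205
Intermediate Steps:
g(s) = -6 + s (g(s) = -2 + (s - 4) = -2 + (-4 + s) = -6 + s)
v(D) = -4 + D² - 5*D (v(D) = (D² - 5*D) - 4 = -4 + D² - 5*D)
-2795 + v(-22) = -2795 + (-4 + (-22)² - 5*(-22)) = -2795 + (-4 + 484 + 110) = -2795 + 590 = -2205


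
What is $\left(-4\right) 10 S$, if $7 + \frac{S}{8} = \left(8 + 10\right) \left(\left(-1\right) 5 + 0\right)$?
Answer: $31040$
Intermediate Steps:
$S = -776$ ($S = -56 + 8 \left(8 + 10\right) \left(\left(-1\right) 5 + 0\right) = -56 + 8 \cdot 18 \left(-5 + 0\right) = -56 + 8 \cdot 18 \left(-5\right) = -56 + 8 \left(-90\right) = -56 - 720 = -776$)
$\left(-4\right) 10 S = \left(-4\right) 10 \left(-776\right) = \left(-40\right) \left(-776\right) = 31040$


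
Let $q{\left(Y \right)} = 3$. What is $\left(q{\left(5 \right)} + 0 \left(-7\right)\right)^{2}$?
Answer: $9$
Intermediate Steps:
$\left(q{\left(5 \right)} + 0 \left(-7\right)\right)^{2} = \left(3 + 0 \left(-7\right)\right)^{2} = \left(3 + 0\right)^{2} = 3^{2} = 9$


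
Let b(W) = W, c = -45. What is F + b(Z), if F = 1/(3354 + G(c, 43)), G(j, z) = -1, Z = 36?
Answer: 120709/3353 ≈ 36.000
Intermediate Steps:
F = 1/3353 (F = 1/(3354 - 1) = 1/3353 ≈ 0.00029824)
F + b(Z) = 1/3353 + 36 = 120709/3353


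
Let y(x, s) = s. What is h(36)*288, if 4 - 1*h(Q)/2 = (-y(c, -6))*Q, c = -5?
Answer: -122112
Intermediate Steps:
h(Q) = 8 - 12*Q (h(Q) = 8 - 2*(-1*(-6))*Q = 8 - 12*Q)
h(36)*288 = (8 - 12*36)*288 = (8 - 432)*288 = -424*288 = -122112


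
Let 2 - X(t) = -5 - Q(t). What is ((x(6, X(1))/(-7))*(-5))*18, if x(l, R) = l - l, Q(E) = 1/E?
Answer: 0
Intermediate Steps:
X(t) = 7 + 1/t (X(t) = 2 - (-5 - 1/t) = 2 + (5 + 1/t) = 7 + 1/t)
x(l, R) = 0
((x(6, X(1))/(-7))*(-5))*18 = ((0/(-7))*(-5))*18 = ((0*(-⅐))*(-5))*18 = (0*(-5))*18 = 0*18 = 0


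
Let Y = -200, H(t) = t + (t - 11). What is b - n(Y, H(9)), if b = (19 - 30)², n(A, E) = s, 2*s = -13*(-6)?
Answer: 82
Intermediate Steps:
H(t) = -11 + 2*t (H(t) = t + (-11 + t) = -11 + 2*t)
s = 39 (s = (-13*(-6))/2 = (½)*78 = 39)
n(A, E) = 39
b = 121 (b = (-11)² = 121)
b - n(Y, H(9)) = 121 - 1*39 = 121 - 39 = 82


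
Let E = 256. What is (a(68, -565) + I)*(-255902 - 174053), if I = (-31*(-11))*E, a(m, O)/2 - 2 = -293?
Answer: -37283117870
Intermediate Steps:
a(m, O) = -582 (a(m, O) = 4 + 2*(-293) = 4 - 586 = -582)
I = 87296 (I = -31*(-11)*256 = 341*256 = 87296)
(a(68, -565) + I)*(-255902 - 174053) = (-582 + 87296)*(-255902 - 174053) = 86714*(-429955) = -37283117870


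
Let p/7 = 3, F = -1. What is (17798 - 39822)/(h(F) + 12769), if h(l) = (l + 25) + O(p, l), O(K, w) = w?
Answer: -2753/1599 ≈ -1.7217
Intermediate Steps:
p = 21 (p = 7*3 = 21)
h(l) = 25 + 2*l (h(l) = (l + 25) + l = (25 + l) + l = 25 + 2*l)
(17798 - 39822)/(h(F) + 12769) = (17798 - 39822)/((25 + 2*(-1)) + 12769) = -22024/((25 - 2) + 12769) = -22024/(23 + 12769) = -22024/12792 = -22024*1/12792 = -2753/1599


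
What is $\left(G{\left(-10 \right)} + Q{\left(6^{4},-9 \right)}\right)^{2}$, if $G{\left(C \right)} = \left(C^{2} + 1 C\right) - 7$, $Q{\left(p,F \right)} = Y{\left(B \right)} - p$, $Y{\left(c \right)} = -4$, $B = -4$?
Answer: $1481089$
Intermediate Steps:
$Q{\left(p,F \right)} = -4 - p$
$G{\left(C \right)} = -7 + C + C^{2}$ ($G{\left(C \right)} = \left(C^{2} + C\right) - 7 = \left(C + C^{2}\right) - 7 = -7 + C + C^{2}$)
$\left(G{\left(-10 \right)} + Q{\left(6^{4},-9 \right)}\right)^{2} = \left(\left(-7 - 10 + \left(-10\right)^{2}\right) - 1300\right)^{2} = \left(\left(-7 - 10 + 100\right) - 1300\right)^{2} = \left(83 - 1300\right)^{2} = \left(-1217\right)^{2} = 1481089$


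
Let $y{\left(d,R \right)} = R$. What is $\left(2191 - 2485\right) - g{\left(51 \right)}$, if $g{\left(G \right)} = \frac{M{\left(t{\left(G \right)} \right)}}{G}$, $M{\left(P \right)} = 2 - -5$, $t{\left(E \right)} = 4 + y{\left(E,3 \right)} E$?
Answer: $- \frac{15001}{51} \approx -294.14$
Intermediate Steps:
$t{\left(E \right)} = 4 + 3 E$
$M{\left(P \right)} = 7$ ($M{\left(P \right)} = 2 + 5 = 7$)
$g{\left(G \right)} = \frac{7}{G}$
$\left(2191 - 2485\right) - g{\left(51 \right)} = \left(2191 - 2485\right) - \frac{7}{51} = -294 - 7 \cdot \frac{1}{51} = -294 - \frac{7}{51} = - \frac{15001}{51}$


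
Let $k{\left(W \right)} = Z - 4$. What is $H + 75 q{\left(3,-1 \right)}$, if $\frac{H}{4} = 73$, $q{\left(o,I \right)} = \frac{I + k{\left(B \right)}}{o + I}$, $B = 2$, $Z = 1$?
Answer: $142$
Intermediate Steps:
$k{\left(W \right)} = -3$ ($k{\left(W \right)} = 1 - 4 = -3$)
$q{\left(o,I \right)} = \frac{-3 + I}{I + o}$ ($q{\left(o,I \right)} = \frac{I - 3}{o + I} = \frac{-3 + I}{I + o}$)
$H = 292$ ($H = 4 \cdot 73 = 292$)
$H + 75 q{\left(3,-1 \right)} = 292 + 75 \frac{-3 - 1}{-1 + 3} = 292 + 75 \cdot \frac{1}{2} \left(-4\right) = 292 + 75 \left(-2\right) = 292 - 150 = 142$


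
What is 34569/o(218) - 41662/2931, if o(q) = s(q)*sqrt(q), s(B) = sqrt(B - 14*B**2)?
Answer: -41662/2931 - 3841*I*sqrt(339)/24634 ≈ -14.214 - 2.8708*I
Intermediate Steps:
o(q) = sqrt(q)*sqrt(q*(1 - 14*q)) (o(q) = sqrt(q*(1 - 14*q))*sqrt(q) = sqrt(q)*sqrt(q*(1 - 14*q)))
34569/o(218) - 41662/2931 = 34569/((sqrt(218)*sqrt(218*(1 - 14*218)))) - 41662/2931 = 34569/((sqrt(218)*sqrt(218*(1 - 3052)))) - 41662*1/2931 = 34569/((sqrt(218)*sqrt(218*(-3051)))) - 41662/2931 = 34569/((sqrt(218)*sqrt(-665118))) - 41662/2931 = 34569/((sqrt(218)*(3*I*sqrt(73902)))) - 41662/2931 = 34569/((654*I*sqrt(339))) - 41662/2931 = 34569*(-I*sqrt(339)/221706) - 41662/2931 = -3841*I*sqrt(339)/24634 - 41662/2931 = -41662/2931 - 3841*I*sqrt(339)/24634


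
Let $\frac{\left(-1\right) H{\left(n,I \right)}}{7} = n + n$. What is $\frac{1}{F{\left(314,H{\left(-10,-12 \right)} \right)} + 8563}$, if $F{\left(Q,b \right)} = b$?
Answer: $\frac{1}{8703} \approx 0.0001149$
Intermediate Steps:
$H{\left(n,I \right)} = - 14 n$ ($H{\left(n,I \right)} = - 7 \left(n + n\right) = - 7 \cdot 2 n = - 14 n$)
$\frac{1}{F{\left(314,H{\left(-10,-12 \right)} \right)} + 8563} = \frac{1}{\left(-14\right) \left(-10\right) + 8563} = \frac{1}{140 + 8563} = \frac{1}{8703}$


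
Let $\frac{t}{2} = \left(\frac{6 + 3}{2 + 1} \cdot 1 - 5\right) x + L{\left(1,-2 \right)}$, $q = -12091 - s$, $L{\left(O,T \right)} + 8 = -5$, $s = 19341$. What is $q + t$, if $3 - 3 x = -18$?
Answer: $-31486$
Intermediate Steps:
$L{\left(O,T \right)} = -13$ ($L{\left(O,T \right)} = -8 - 5 = -13$)
$x = 7$ ($x = 1 - -6 = 1 + 6 = 7$)
$q = -31432$ ($q = -12091 - 19341 = -31432$)
$t = -54$ ($t = 2 \left(\left(\frac{6 + 3}{2 + 1} \cdot 1 - 5\right) 7 - 13\right) = 2 \left(\left(\frac{9}{3} \cdot 1 - 5\right) 7 - 13\right) = 2 \left(\left(9 \cdot \frac{1}{3} \cdot 1 - 5\right) 7 - 13\right) = 2 \left(\left(3 \cdot 1 - 5\right) 7 - 13\right) = 2 \left(\left(3 - 5\right) 7 - 13\right) = 2 \left(\left(-2\right) 7 - 13\right) = 2 \left(-14 - 13\right) = 2 \left(-27\right) = -54$)
$q + t = -31432 - 54 = -31486$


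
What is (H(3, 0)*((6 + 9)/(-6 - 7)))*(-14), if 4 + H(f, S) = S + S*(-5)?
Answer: -840/13 ≈ -64.615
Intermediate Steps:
H(f, S) = -4 - 4*S (H(f, S) = -4 + (S + S*(-5)) = -4 + (S - 5*S) = -4 - 4*S)
(H(3, 0)*((6 + 9)/(-6 - 7)))*(-14) = ((-4 - 4*0)*((6 + 9)/(-6 - 7)))*(-14) = ((-4 + 0)*(15/(-13)))*(-14) = -60*(-1)/13*(-14) = -4*(-15/13)*(-14) = (60/13)*(-14) = -840/13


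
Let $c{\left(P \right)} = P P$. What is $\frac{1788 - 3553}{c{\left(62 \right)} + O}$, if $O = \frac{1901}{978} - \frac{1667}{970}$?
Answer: $- \frac{418596225}{911715671} \approx -0.45913$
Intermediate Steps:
$c{\left(P \right)} = P^{2}$
$O = \frac{53411}{237165}$ ($O = 1901 \cdot \frac{1}{978} - \frac{1667}{970} = \frac{1901}{978} - \frac{1667}{970} = \frac{53411}{237165} \approx 0.22521$)
$\frac{1788 - 3553}{c{\left(62 \right)} + O} = \frac{1788 - 3553}{62^{2} + \frac{53411}{237165}} = - \frac{1765}{3844 + \frac{53411}{237165}} = - \frac{1765}{\frac{911715671}{237165}} = \left(-1765\right) \frac{237165}{911715671} = - \frac{418596225}{911715671}$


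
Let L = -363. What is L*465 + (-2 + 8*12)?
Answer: -168701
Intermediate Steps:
L*465 + (-2 + 8*12) = -363*465 + (-2 + 8*12) = -168795 + (-2 + 96) = -168795 + 94 = -168701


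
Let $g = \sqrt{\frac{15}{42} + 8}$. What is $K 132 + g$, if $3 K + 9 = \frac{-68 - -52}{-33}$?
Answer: $- \frac{1124}{3} + \frac{3 \sqrt{182}}{14} \approx -371.78$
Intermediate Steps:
$g = \frac{3 \sqrt{182}}{14}$ ($g = \sqrt{15 \cdot \frac{1}{42} + 8} = \sqrt{\frac{5}{14} + 8} = \sqrt{\frac{117}{14}} = \frac{3 \sqrt{182}}{14} \approx 2.8909$)
$K = - \frac{281}{99}$ ($K = -3 + \frac{\left(-68 - -52\right) \frac{1}{-33}}{3} = -3 + \frac{\left(-68 + 52\right) \left(- \frac{1}{33}\right)}{3} = -3 + \frac{\left(-16\right) \left(- \frac{1}{33}\right)}{3} = -3 + \frac{1}{3} \cdot \frac{16}{33} = -3 + \frac{16}{99} = - \frac{281}{99} \approx -2.8384$)
$K 132 + g = \left(- \frac{281}{99}\right) 132 + \frac{3 \sqrt{182}}{14} = - \frac{1124}{3} + \frac{3 \sqrt{182}}{14}$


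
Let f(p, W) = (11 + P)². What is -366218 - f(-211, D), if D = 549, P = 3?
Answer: -366414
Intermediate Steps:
f(p, W) = 196 (f(p, W) = (11 + 3)² = 14² = 196)
-366218 - f(-211, D) = -366218 - 1*196 = -366218 - 196 = -366414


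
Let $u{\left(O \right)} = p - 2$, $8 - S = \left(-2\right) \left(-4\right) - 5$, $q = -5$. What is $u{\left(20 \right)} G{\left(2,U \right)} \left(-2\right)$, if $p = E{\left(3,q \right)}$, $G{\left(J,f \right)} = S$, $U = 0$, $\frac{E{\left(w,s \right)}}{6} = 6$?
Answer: $-340$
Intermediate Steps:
$E{\left(w,s \right)} = 36$ ($E{\left(w,s \right)} = 6 \cdot 6 = 36$)
$S = 5$ ($S = 8 - \left(\left(-2\right) \left(-4\right) - 5\right) = 8 - \left(8 - 5\right) = 8 - 3 = 5$)
$G{\left(J,f \right)} = 5$
$p = 36$
$u{\left(O \right)} = 34$ ($u{\left(O \right)} = 36 - 2 = 34$)
$u{\left(20 \right)} G{\left(2,U \right)} \left(-2\right) = 34 \cdot 5 \left(-2\right) = 34 \left(-10\right) = -340$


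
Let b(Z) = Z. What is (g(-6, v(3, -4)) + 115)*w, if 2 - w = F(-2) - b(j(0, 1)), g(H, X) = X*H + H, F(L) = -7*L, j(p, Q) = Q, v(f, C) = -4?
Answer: -1463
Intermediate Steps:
g(H, X) = H + H*X (g(H, X) = H*X + H = H + H*X)
w = -11 (w = 2 - (-7*(-2) - 1*1) = 2 - (14 - 1) = 2 - 1*13 = 2 - 13 = -11)
(g(-6, v(3, -4)) + 115)*w = (-6*(1 - 4) + 115)*(-11) = (-6*(-3) + 115)*(-11) = (18 + 115)*(-11) = 133*(-11) = -1463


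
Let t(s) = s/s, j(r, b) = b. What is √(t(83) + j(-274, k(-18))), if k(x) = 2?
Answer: √3 ≈ 1.7320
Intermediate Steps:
t(s) = 1
√(t(83) + j(-274, k(-18))) = √(1 + 2) = √3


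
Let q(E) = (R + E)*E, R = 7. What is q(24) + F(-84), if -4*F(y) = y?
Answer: 765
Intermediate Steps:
F(y) = -y/4
q(E) = E*(7 + E) (q(E) = (7 + E)*E = E*(7 + E))
q(24) + F(-84) = 24*(7 + 24) - 1/4*(-84) = 24*31 + 21 = 744 + 21 = 765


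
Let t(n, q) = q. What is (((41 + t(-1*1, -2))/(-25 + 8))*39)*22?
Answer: -33462/17 ≈ -1968.4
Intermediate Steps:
(((41 + t(-1*1, -2))/(-25 + 8))*39)*22 = (((41 - 2)/(-25 + 8))*39)*22 = ((39/(-17))*39)*22 = ((39*(-1/17))*39)*22 = -39/17*39*22 = -1521/17*22 = -33462/17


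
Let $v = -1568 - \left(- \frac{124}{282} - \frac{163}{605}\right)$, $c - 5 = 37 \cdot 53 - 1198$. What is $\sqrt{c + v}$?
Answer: $\frac{i \sqrt{48069372435}}{7755} \approx 28.272 i$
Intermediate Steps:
$c = 768$ ($c = 5 + \left(37 \cdot 53 - 1198\right) = 5 + \left(1961 - 1198\right) = 5 + 763 = 768$)
$v = - \frac{133697747}{85305}$ ($v = -1568 - \left(\left(-124\right) \frac{1}{282} - \frac{163}{605}\right) = -1568 - \left(- \frac{62}{141} - \frac{163}{605}\right) = -1568 - - \frac{60493}{85305} = -1568 + \frac{60493}{85305} = - \frac{133697747}{85305} \approx -1567.3$)
$\sqrt{c + v} = \sqrt{768 - \frac{133697747}{85305}} = \sqrt{- \frac{68183507}{85305}} = \frac{i \sqrt{48069372435}}{7755}$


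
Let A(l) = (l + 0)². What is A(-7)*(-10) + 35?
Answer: -455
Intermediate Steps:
A(l) = l²
A(-7)*(-10) + 35 = (-7)²*(-10) + 35 = 49*(-10) + 35 = -490 + 35 = -455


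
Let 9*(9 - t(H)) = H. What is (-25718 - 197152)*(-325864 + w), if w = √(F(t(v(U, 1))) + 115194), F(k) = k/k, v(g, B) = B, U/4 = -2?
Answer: 72625309680 - 222870*√115195 ≈ 7.2550e+10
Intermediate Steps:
U = -8 (U = 4*(-2) = -8)
t(H) = 9 - H/9
F(k) = 1
w = √115195 (w = √(1 + 115194) = √115195 ≈ 339.40)
(-25718 - 197152)*(-325864 + w) = (-25718 - 197152)*(-325864 + √115195) = -222870*(-325864 + √115195) = 72625309680 - 222870*√115195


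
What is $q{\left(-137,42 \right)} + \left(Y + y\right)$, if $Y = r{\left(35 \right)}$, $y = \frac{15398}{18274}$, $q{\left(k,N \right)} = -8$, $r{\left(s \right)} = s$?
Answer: $\frac{254398}{9137} \approx 27.843$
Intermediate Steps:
$y = \frac{7699}{9137}$ ($y = 15398 \cdot \frac{1}{18274} = \frac{7699}{9137} \approx 0.84262$)
$Y = 35$
$q{\left(-137,42 \right)} + \left(Y + y\right) = -8 + \left(35 + \frac{7699}{9137}\right) = -8 + \frac{327494}{9137} = \frac{254398}{9137}$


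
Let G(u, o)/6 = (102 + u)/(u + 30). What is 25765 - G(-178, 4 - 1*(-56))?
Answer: 953191/37 ≈ 25762.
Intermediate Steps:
G(u, o) = 6*(102 + u)/(30 + u) (G(u, o) = 6*((102 + u)/(u + 30)) = 6*((102 + u)/(30 + u)) = 6*(102 + u)/(30 + u))
25765 - G(-178, 4 - 1*(-56)) = 25765 - 6*(102 - 178)/(30 - 178) = 25765 - 6*(-76)/(-148) = 25765 - 6*(-1)*(-76)/148 = 25765 - 1*114/37 = 25765 - 114/37 = 953191/37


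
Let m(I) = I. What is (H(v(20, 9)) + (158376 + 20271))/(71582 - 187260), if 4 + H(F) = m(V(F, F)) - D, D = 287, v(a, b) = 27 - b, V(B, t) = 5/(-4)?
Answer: -713419/462712 ≈ -1.5418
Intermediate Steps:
V(B, t) = -5/4 (V(B, t) = 5*(-1/4) = -5/4)
H(F) = -1169/4 (H(F) = -4 + (-5/4 - 1*287) = -4 + (-5/4 - 287) = -4 - 1153/4 = -1169/4)
(H(v(20, 9)) + (158376 + 20271))/(71582 - 187260) = (-1169/4 + (158376 + 20271))/(71582 - 187260) = (-1169/4 + 178647)/(-115678) = (713419/4)*(-1/115678) = -713419/462712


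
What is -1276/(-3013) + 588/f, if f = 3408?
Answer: 510021/855692 ≈ 0.59603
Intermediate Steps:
-1276/(-3013) + 588/f = -1276/(-3013) + 588/3408 = -1276*(-1/3013) + 588*(1/3408) = 1276/3013 + 49/284 = 510021/855692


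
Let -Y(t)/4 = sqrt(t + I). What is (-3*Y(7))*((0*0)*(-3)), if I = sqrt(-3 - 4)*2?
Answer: 0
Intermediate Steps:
I = 2*I*sqrt(7) (I = sqrt(-7)*2 = (I*sqrt(7))*2 = 2*I*sqrt(7) ≈ 5.2915*I)
Y(t) = -4*sqrt(t + 2*I*sqrt(7))
(-3*Y(7))*((0*0)*(-3)) = (-(-12)*sqrt(7 + 2*I*sqrt(7)))*((0*0)*(-3)) = (12*sqrt(7 + 2*I*sqrt(7)))*(0*(-3)) = (12*sqrt(7 + 2*I*sqrt(7)))*0 = 0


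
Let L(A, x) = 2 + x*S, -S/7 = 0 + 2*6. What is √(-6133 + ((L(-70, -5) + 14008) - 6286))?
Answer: √2011 ≈ 44.844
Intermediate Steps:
S = -84 (S = -7*(0 + 2*6) = -7*(0 + 12) = -7*12 = -84)
L(A, x) = 2 - 84*x (L(A, x) = 2 + x*(-84) = 2 - 84*x)
√(-6133 + ((L(-70, -5) + 14008) - 6286)) = √(-6133 + (((2 - 84*(-5)) + 14008) - 6286)) = √(-6133 + (((2 + 420) + 14008) - 6286)) = √(-6133 + ((422 + 14008) - 6286)) = √(-6133 + (14430 - 6286)) = √(-6133 + 8144) = √2011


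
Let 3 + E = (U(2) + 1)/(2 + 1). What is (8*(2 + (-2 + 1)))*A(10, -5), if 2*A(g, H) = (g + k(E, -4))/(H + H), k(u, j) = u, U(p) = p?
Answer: -16/5 ≈ -3.2000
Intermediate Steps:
E = -2 (E = -3 + (2 + 1)/(2 + 1) = -3 + 3/3 = -3 + 3*(⅓) = -3 + 1 = -2)
A(g, H) = (-2 + g)/(4*H) (A(g, H) = ((g - 2)/(H + H))/2 = ((-2 + g)/((2*H)))/2 = ((-2 + g)*(1/(2*H)))/2 = ((-2 + g)/(2*H))/2 = (-2 + g)/(4*H))
(8*(2 + (-2 + 1)))*A(10, -5) = (8*(2 + (-2 + 1)))*((¼)*(-2 + 10)/(-5)) = (8*(2 - 1))*((¼)*(-⅕)*8) = (8*1)*(-⅖) = 8*(-⅖) = -16/5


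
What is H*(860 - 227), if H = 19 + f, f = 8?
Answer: 17091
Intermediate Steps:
H = 27 (H = 19 + 8 = 27)
H*(860 - 227) = 27*(860 - 227) = 27*633 = 17091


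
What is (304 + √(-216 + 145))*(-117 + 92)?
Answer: -7600 - 25*I*√71 ≈ -7600.0 - 210.65*I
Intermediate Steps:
(304 + √(-216 + 145))*(-117 + 92) = (304 + √(-71))*(-25) = (304 + I*√71)*(-25) = -7600 - 25*I*√71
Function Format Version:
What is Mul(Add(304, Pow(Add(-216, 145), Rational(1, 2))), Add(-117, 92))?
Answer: Add(-7600, Mul(-25, I, Pow(71, Rational(1, 2)))) ≈ Add(-7600.0, Mul(-210.65, I))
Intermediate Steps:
Mul(Add(304, Pow(Add(-216, 145), Rational(1, 2))), Add(-117, 92)) = Mul(Add(304, Pow(-71, Rational(1, 2))), -25) = Mul(Add(304, Mul(I, Pow(71, Rational(1, 2)))), -25) = Add(-7600, Mul(-25, I, Pow(71, Rational(1, 2))))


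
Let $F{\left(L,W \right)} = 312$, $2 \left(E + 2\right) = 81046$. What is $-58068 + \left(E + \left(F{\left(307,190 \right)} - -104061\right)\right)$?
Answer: $86826$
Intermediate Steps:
$E = 40521$ ($E = -2 + \frac{1}{2} \cdot 81046 = -2 + 40523 = 40521$)
$-58068 + \left(E + \left(F{\left(307,190 \right)} - -104061\right)\right) = -58068 + \left(40521 + \left(312 - -104061\right)\right) = -58068 + \left(40521 + \left(312 + 104061\right)\right) = -58068 + \left(40521 + 104373\right) = -58068 + 144894 = 86826$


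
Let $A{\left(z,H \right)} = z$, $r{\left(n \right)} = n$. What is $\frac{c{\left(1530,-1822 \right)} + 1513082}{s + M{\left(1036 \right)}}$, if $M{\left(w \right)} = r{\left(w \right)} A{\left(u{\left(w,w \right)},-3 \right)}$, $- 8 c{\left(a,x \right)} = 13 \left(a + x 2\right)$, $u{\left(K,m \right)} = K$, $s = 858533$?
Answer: $\frac{2022023}{2575772} \approx 0.78502$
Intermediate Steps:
$c{\left(a,x \right)} = - \frac{13 x}{4} - \frac{13 a}{8}$ ($c{\left(a,x \right)} = - \frac{13 \left(a + x 2\right)}{8} = - \frac{13 \left(a + 2 x\right)}{8} = - \frac{13 a + 26 x}{8} = - \frac{13 x}{4} - \frac{13 a}{8}$)
$M{\left(w \right)} = w^{2}$ ($M{\left(w \right)} = w w = w^{2}$)
$\frac{c{\left(1530,-1822 \right)} + 1513082}{s + M{\left(1036 \right)}} = \frac{\left(\left(- \frac{13}{4}\right) \left(-1822\right) - \frac{9945}{4}\right) + 1513082}{858533 + 1036^{2}} = \frac{\left(\frac{11843}{2} - \frac{9945}{4}\right) + 1513082}{858533 + 1073296} = \frac{\frac{13741}{4} + 1513082}{1931829} = \frac{6066069}{4} \cdot \frac{1}{1931829} = \frac{2022023}{2575772}$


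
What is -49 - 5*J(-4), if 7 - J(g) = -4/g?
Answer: -79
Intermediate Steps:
J(g) = 7 + 4/g (J(g) = 7 - (-4)/g = 7 + 4/g)
-49 - 5*J(-4) = -49 - 5*(7 + 4/(-4)) = -49 - 5*(7 + 4*(-1/4)) = -49 - 5*(7 - 1) = -49 - 5*6 = -49 - 30 = -79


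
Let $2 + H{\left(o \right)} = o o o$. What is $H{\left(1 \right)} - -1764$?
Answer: $1763$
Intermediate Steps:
$H{\left(o \right)} = -2 + o^{3}$ ($H{\left(o \right)} = -2 + o o o = -2 + o^{2} o = -2 + o^{3}$)
$H{\left(1 \right)} - -1764 = \left(-2 + 1^{3}\right) - -1764 = \left(-2 + 1\right) + 1764 = -1 + 1764 = 1763$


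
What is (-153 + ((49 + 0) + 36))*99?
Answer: -6732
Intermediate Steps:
(-153 + ((49 + 0) + 36))*99 = (-153 + (49 + 36))*99 = (-153 + 85)*99 = -68*99 = -6732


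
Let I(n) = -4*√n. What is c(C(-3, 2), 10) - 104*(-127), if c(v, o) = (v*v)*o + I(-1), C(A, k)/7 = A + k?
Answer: 13698 - 4*I ≈ 13698.0 - 4.0*I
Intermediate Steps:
C(A, k) = 7*A + 7*k (C(A, k) = 7*(A + k) = 7*A + 7*k)
c(v, o) = -4*I + o*v² (c(v, o) = (v*v)*o - 4*I = v²*o - 4*I = o*v² - 4*I = -4*I + o*v²)
c(C(-3, 2), 10) - 104*(-127) = (-4*I + 10*(7*(-3) + 7*2)²) - 104*(-127) = (-4*I + 10*(-21 + 14)²) + 13208 = (-4*I + 10*(-7)²) + 13208 = (-4*I + 10*49) + 13208 = (-4*I + 490) + 13208 = (490 - 4*I) + 13208 = 13698 - 4*I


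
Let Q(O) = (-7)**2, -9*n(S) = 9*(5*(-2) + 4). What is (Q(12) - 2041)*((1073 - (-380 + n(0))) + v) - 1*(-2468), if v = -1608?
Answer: 323180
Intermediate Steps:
n(S) = 6 (n(S) = -(5*(-2) + 4) = -(-10 + 4) = -(-6) = -1/9*(-54) = 6)
Q(O) = 49
(Q(12) - 2041)*((1073 - (-380 + n(0))) + v) - 1*(-2468) = (49 - 2041)*((1073 - (-380 + 6)) - 1608) - 1*(-2468) = -1992*((1073 - 1*(-374)) - 1608) + 2468 = -1992*((1073 + 374) - 1608) + 2468 = -1992*(1447 - 1608) + 2468 = -1992*(-161) + 2468 = 320712 + 2468 = 323180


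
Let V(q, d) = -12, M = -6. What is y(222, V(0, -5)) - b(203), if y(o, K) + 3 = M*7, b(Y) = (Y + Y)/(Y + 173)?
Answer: -8663/188 ≈ -46.080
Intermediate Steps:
b(Y) = 2*Y/(173 + Y) (b(Y) = (2*Y)/(173 + Y) = 2*Y/(173 + Y))
y(o, K) = -45 (y(o, K) = -3 - 6*7 = -3 - 42 = -45)
y(222, V(0, -5)) - b(203) = -45 - 2*203/(173 + 203) = -45 - 2*203/376 = -45 - 1*203/188 = -45 - 203/188 = -8663/188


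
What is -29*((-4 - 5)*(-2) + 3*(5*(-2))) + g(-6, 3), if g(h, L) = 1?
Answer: 349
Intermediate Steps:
-29*((-4 - 5)*(-2) + 3*(5*(-2))) + g(-6, 3) = -29*((-4 - 5)*(-2) + 3*(5*(-2))) + 1 = -29*(-9*(-2) + 3*(-10)) + 1 = -29*(18 - 30) + 1 = -29*(-12) + 1 = 348 + 1 = 349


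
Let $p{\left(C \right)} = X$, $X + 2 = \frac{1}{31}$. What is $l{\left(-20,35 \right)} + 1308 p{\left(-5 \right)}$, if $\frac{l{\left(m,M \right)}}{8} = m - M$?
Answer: $- \frac{93428}{31} \approx -3013.8$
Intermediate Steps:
$X = - \frac{61}{31}$ ($X = -2 + \frac{1}{31} = - \frac{61}{31} \approx -1.9677$)
$l{\left(m,M \right)} = - 8 M + 8 m$ ($l{\left(m,M \right)} = 8 \left(m - M\right) = - 8 M + 8 m$)
$p{\left(C \right)} = - \frac{61}{31}$
$l{\left(-20,35 \right)} + 1308 p{\left(-5 \right)} = \left(\left(-8\right) 35 + 8 \left(-20\right)\right) + 1308 \left(- \frac{61}{31}\right) = \left(-280 - 160\right) - \frac{79788}{31} = -440 - \frac{79788}{31} = - \frac{93428}{31}$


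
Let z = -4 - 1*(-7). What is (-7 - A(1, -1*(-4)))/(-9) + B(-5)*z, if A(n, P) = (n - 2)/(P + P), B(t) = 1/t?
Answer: 59/360 ≈ 0.16389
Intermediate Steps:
A(n, P) = (-2 + n)/(2*P) (A(n, P) = (-2 + n)/((2*P)) = (-2 + n)*(1/(2*P)) = (-2 + n)/(2*P))
z = 3 (z = -4 + 7 = 3)
(-7 - A(1, -1*(-4)))/(-9) + B(-5)*z = (-7 - (-2 + 1)/(2*((-1*(-4)))))/(-9) + 3/(-5) = (-7 - (-1)/(2*4))*(-⅑) - ⅕*3 = (-7 - (-1)/(2*4))*(-⅑) - ⅗ = (-7 - 1*(-⅛))*(-⅑) - ⅗ = (-7 + ⅛)*(-⅑) - ⅗ = -55/8*(-⅑) - ⅗ = 55/72 - ⅗ = 59/360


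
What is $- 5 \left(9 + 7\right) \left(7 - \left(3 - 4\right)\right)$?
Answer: $-640$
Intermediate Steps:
$- 5 \left(9 + 7\right) \left(7 - \left(3 - 4\right)\right) = \left(-5\right) 16 \left(7 - \left(3 - 4\right)\right) = - 80 \left(7 - -1\right) = - 80 \left(7 + 1\right) = \left(-80\right) 8 = -640$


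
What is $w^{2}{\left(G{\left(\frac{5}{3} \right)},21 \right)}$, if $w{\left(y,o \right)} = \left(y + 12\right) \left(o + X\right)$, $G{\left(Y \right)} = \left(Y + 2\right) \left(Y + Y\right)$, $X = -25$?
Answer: $\frac{760384}{81} \approx 9387.5$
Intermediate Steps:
$G{\left(Y \right)} = 2 Y \left(2 + Y\right)$ ($G{\left(Y \right)} = \left(2 + Y\right) 2 Y = 2 Y \left(2 + Y\right)$)
$w{\left(y,o \right)} = \left(-25 + o\right) \left(12 + y\right)$ ($w{\left(y,o \right)} = \left(y + 12\right) \left(o - 25\right) = \left(12 + y\right) \left(-25 + o\right) = \left(-25 + o\right) \left(12 + y\right)$)
$w^{2}{\left(G{\left(\frac{5}{3} \right)},21 \right)} = \left(-300 - 25 \cdot 2 \cdot \frac{5}{3} \left(2 + \frac{5}{3}\right) + 12 \cdot 21 + 21 \cdot 2 \cdot \frac{5}{3} \left(2 + \frac{5}{3}\right)\right)^{2} = \left(-300 - 25 \cdot 2 \cdot 5 \cdot \frac{1}{3} \left(2 + 5 \cdot \frac{1}{3}\right) + 252 + 21 \cdot 2 \cdot 5 \cdot \frac{1}{3} \left(2 + 5 \cdot \frac{1}{3}\right)\right)^{2} = \left(-300 - 25 \cdot 2 \cdot \frac{5}{3} \left(2 + \frac{5}{3}\right) + 252 + 21 \cdot 2 \cdot \frac{5}{3} \left(2 + \frac{5}{3}\right)\right)^{2} = \left(-300 - 25 \cdot 2 \cdot \frac{5}{3} \cdot \frac{11}{3} + 252 + 21 \cdot 2 \cdot \frac{5}{3} \cdot \frac{11}{3}\right)^{2} = \left(-300 - \frac{2750}{9} + 252 + 21 \cdot \frac{110}{9}\right)^{2} = \left(-300 - \frac{2750}{9} + 252 + \frac{770}{3}\right)^{2} = \left(- \frac{872}{9}\right)^{2} = \frac{760384}{81}$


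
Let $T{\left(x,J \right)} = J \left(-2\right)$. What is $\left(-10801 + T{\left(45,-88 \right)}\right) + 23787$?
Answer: $13162$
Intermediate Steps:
$T{\left(x,J \right)} = - 2 J$
$\left(-10801 + T{\left(45,-88 \right)}\right) + 23787 = \left(-10801 - -176\right) + 23787 = \left(-10801 + 176\right) + 23787 = -10625 + 23787 = 13162$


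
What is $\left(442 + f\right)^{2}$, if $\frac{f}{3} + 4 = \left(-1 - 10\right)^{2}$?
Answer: $628849$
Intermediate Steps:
$f = 351$ ($f = -12 + 3 \left(-1 - 10\right)^{2} = -12 + 3 \left(-11\right)^{2} = -12 + 3 \cdot 121 = -12 + 363 = 351$)
$\left(442 + f\right)^{2} = \left(442 + 351\right)^{2} = 793^{2} = 628849$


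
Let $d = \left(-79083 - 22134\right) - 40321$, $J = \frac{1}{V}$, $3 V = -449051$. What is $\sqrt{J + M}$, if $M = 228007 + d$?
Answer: $\frac{6 \sqrt{484338811106131}}{449051} \approx 294.06$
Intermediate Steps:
$V = - \frac{449051}{3}$ ($V = \frac{1}{3} \left(-449051\right) = - \frac{449051}{3} \approx -1.4968 \cdot 10^{5}$)
$J = - \frac{3}{449051}$ ($J = \frac{1}{- \frac{449051}{3}} = - \frac{3}{449051} \approx -6.6808 \cdot 10^{-6}$)
$d = -141538$ ($d = -101217 - 40321 = -141538$)
$M = 86469$ ($M = 228007 - 141538 = 86469$)
$\sqrt{J + M} = \sqrt{- \frac{3}{449051} + 86469} = \sqrt{\frac{38828990916}{449051}} = \frac{6 \sqrt{484338811106131}}{449051}$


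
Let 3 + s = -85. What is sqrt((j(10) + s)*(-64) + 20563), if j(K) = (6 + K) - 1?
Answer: 7*sqrt(515) ≈ 158.86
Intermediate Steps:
j(K) = 5 + K
s = -88 (s = -3 - 85 = -88)
sqrt((j(10) + s)*(-64) + 20563) = sqrt(((5 + 10) - 88)*(-64) + 20563) = sqrt((15 - 88)*(-64) + 20563) = sqrt(-73*(-64) + 20563) = sqrt(4672 + 20563) = sqrt(25235) = 7*sqrt(515)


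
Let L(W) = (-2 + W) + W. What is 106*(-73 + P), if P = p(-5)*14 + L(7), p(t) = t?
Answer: -13886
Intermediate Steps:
L(W) = -2 + 2*W
P = -58 (P = -5*14 + (-2 + 2*7) = -70 + (-2 + 14) = -70 + 12 = -58)
106*(-73 + P) = 106*(-73 - 58) = 106*(-131) = -13886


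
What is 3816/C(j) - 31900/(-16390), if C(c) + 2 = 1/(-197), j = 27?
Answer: -111896498/58855 ≈ -1901.2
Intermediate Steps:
C(c) = -395/197 (C(c) = -2 + 1/(-197) = -2 - 1/197 = -395/197)
3816/C(j) - 31900/(-16390) = 3816/(-395/197) - 31900/(-16390) = 3816*(-197/395) - 31900*(-1/16390) = -751752/395 + 290/149 = -111896498/58855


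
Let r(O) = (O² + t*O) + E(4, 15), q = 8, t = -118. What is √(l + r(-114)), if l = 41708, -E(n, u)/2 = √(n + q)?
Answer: 2*√(17039 - √3) ≈ 261.05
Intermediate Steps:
E(n, u) = -2*√(8 + n) (E(n, u) = -2*√(n + 8) = -2*√(8 + n))
r(O) = O² - 118*O - 4*√3 (r(O) = (O² - 118*O) - 2*√(8 + 4) = (O² - 118*O) - 4*√3 = O² - 118*O - 4*√3)
√(l + r(-114)) = √(41708 + ((-114)² - 118*(-114) - 4*√3)) = √(41708 + (12996 + 13452 - 4*√3)) = √(41708 + (26448 - 4*√3)) = √(68156 - 4*√3)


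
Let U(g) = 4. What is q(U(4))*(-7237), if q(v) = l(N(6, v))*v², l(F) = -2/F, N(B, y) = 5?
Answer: 231584/5 ≈ 46317.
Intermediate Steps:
q(v) = -2*v²/5 (q(v) = (-2/5)*v² = (-2*⅕)*v² = -2*v²/5)
q(U(4))*(-7237) = -⅖*4²*(-7237) = -⅖*16*(-7237) = -32/5*(-7237) = 231584/5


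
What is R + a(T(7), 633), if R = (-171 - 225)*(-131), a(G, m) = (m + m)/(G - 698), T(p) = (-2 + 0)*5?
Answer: 6121157/118 ≈ 51874.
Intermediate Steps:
T(p) = -10 (T(p) = -2*5 = -10)
a(G, m) = 2*m/(-698 + G) (a(G, m) = (2*m)/(-698 + G) = 2*m/(-698 + G))
R = 51876 (R = -396*(-131) = 51876)
R + a(T(7), 633) = 51876 + 2*633/(-698 - 10) = 51876 + 2*633/(-708) = 51876 + 2*633*(-1/708) = 51876 - 211/118 = 6121157/118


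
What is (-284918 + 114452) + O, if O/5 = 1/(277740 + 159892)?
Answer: -74601376507/437632 ≈ -1.7047e+5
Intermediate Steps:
O = 5/437632 (O = 5/(277740 + 159892) = 5/437632 ≈ 1.1425e-5)
(-284918 + 114452) + O = (-284918 + 114452) + 5/437632 = -170466 + 5/437632 = -74601376507/437632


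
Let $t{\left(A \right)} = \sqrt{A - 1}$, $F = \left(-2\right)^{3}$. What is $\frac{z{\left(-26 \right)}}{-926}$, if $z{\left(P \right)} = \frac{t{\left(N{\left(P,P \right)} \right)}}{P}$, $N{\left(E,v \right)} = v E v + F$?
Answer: $\frac{i \sqrt{17585}}{24076} \approx 0.0055079 i$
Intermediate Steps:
$F = -8$
$N{\left(E,v \right)} = -8 + E v^{2}$ ($N{\left(E,v \right)} = v E v - 8 = E v v - 8 = E v^{2} - 8 = -8 + E v^{2}$)
$t{\left(A \right)} = \sqrt{-1 + A}$
$z{\left(P \right)} = \frac{\sqrt{-9 + P^{3}}}{P}$ ($z{\left(P \right)} = \frac{\sqrt{-1 + \left(-8 + P P^{2}\right)}}{P} = \frac{\sqrt{-1 + \left(-8 + P^{3}\right)}}{P} = \frac{\sqrt{-9 + P^{3}}}{P}$)
$\frac{z{\left(-26 \right)}}{-926} = \frac{\frac{1}{-26} \sqrt{-9 + \left(-26\right)^{3}}}{-926} = - \frac{\sqrt{-9 - 17576}}{26} \left(- \frac{1}{926}\right) = - \frac{\sqrt{-17585}}{26} \left(- \frac{1}{926}\right) = - \frac{i \sqrt{17585}}{26} \left(- \frac{1}{926}\right) = \frac{i \sqrt{17585}}{24076}$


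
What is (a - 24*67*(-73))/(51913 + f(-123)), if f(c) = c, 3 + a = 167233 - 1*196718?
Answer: 43948/25895 ≈ 1.6972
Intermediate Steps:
a = -29488 (a = -3 + (167233 - 1*196718) = -3 + (167233 - 196718) = -3 - 29485 = -29488)
(a - 24*67*(-73))/(51913 + f(-123)) = (-29488 - 24*67*(-73))/(51913 - 123) = (-29488 - 1608*(-73))/51790 = (-29488 + 117384)*(1/51790) = 87896*(1/51790) = 43948/25895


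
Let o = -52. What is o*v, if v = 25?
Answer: -1300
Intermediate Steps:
o*v = -52*25 = -1300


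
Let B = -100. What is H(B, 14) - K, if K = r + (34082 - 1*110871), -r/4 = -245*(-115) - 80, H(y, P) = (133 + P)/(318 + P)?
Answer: 62804255/332 ≈ 1.8917e+5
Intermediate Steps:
H(y, P) = (133 + P)/(318 + P)
r = -112380 (r = -4*(-245*(-115) - 80) = -4*(28175 - 80) = -4*28095 = -112380)
K = -189169 (K = -112380 + (34082 - 1*110871) = -112380 + (34082 - 110871) = -112380 - 76789 = -189169)
H(B, 14) - K = (133 + 14)/(318 + 14) - 1*(-189169) = 147/332 + 189169 = 62804255/332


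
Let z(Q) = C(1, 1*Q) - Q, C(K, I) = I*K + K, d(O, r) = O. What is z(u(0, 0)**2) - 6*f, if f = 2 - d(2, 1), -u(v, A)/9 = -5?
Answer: 1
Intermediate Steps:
C(K, I) = K + I*K
u(v, A) = 45 (u(v, A) = -9*(-5) = 45)
f = 0 (f = 2 - 1*2 = 2 - 2 = 0)
z(Q) = 1 (z(Q) = 1*(1 + 1*Q) - Q = 1*(1 + Q) - Q = (1 + Q) - Q = 1)
z(u(0, 0)**2) - 6*f = 1 - 6*0 = 1 + 0 = 1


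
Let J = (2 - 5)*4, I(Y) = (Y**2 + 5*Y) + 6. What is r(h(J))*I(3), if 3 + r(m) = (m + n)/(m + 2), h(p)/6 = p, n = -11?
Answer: -381/7 ≈ -54.429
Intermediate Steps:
I(Y) = 6 + Y**2 + 5*Y
J = -12 (J = -3*4 = -12)
h(p) = 6*p
r(m) = -3 + (-11 + m)/(2 + m) (r(m) = -3 + (m - 11)/(m + 2) = -3 + (-11 + m)/(2 + m))
r(h(J))*I(3) = ((-17 - 12*(-12))/(2 + 6*(-12)))*(6 + 3**2 + 5*3) = ((-17 - 2*(-72))/(2 - 72))*(6 + 9 + 15) = ((-17 + 144)/(-70))*30 = -1/70*127*30 = -127/70*30 = -381/7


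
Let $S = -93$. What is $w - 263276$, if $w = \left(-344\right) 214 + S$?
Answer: $-336985$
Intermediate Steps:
$w = -73709$ ($w = \left(-344\right) 214 - 93 = -73616 - 93 = -73709$)
$w - 263276 = -73709 - 263276 = -336985$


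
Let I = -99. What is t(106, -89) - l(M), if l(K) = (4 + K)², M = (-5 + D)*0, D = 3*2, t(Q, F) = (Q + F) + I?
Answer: -98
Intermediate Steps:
t(Q, F) = -99 + F + Q (t(Q, F) = (Q + F) - 99 = (F + Q) - 99 = -99 + F + Q)
D = 6
M = 0 (M = (-5 + 6)*0 = 1*0 = 0)
t(106, -89) - l(M) = (-99 - 89 + 106) - (4 + 0)² = -82 - 1*4² = -82 - 1*16 = -82 - 16 = -98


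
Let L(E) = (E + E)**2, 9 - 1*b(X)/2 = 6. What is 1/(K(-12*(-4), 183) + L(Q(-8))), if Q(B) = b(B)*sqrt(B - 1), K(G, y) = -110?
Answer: -1/1406 ≈ -0.00071124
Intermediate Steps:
b(X) = 6 (b(X) = 18 - 2*6 = 18 - 12 = 6)
Q(B) = 6*sqrt(-1 + B) (Q(B) = 6*sqrt(B - 1) = 6*sqrt(-1 + B))
L(E) = 4*E**2 (L(E) = (2*E)**2 = 4*E**2)
1/(K(-12*(-4), 183) + L(Q(-8))) = 1/(-110 + 4*(6*sqrt(-1 - 8))**2) = 1/(-110 + 4*(6*sqrt(-9))**2) = 1/(-110 + 4*(6*(3*I))**2) = 1/(-110 + 4*(18*I)**2) = 1/(-110 + 4*(-324)) = 1/(-110 - 1296) = 1/(-1406) = -1/1406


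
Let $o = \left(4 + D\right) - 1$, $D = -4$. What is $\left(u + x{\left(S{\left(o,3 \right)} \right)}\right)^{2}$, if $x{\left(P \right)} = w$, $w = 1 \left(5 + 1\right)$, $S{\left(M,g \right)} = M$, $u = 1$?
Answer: $49$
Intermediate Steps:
$o = -1$ ($o = \left(4 - 4\right) - 1 = 0 - 1 = -1$)
$w = 6$ ($w = 1 \cdot 6 = 6$)
$x{\left(P \right)} = 6$
$\left(u + x{\left(S{\left(o,3 \right)} \right)}\right)^{2} = \left(1 + 6\right)^{2} = 7^{2} = 49$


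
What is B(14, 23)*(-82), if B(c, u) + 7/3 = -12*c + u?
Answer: 36244/3 ≈ 12081.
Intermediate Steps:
B(c, u) = -7/3 + u - 12*c (B(c, u) = -7/3 + (-12*c + u) = -7/3 + (u - 12*c) = -7/3 + u - 12*c)
B(14, 23)*(-82) = (-7/3 + 23 - 12*14)*(-82) = (-7/3 + 23 - 168)*(-82) = -442/3*(-82) = 36244/3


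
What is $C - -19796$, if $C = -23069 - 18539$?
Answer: $-21812$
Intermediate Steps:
$C = -41608$ ($C = -23069 - 18539 = -41608$)
$C - -19796 = -41608 - -19796 = -41608 + 19796 = -21812$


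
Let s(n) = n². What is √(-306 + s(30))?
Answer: 3*√66 ≈ 24.372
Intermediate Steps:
√(-306 + s(30)) = √(-306 + 30²) = √(-306 + 900) = √594 = 3*√66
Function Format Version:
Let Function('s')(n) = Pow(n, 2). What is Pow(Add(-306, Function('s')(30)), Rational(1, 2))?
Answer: Mul(3, Pow(66, Rational(1, 2))) ≈ 24.372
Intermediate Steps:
Pow(Add(-306, Function('s')(30)), Rational(1, 2)) = Pow(Add(-306, Pow(30, 2)), Rational(1, 2)) = Pow(Add(-306, 900), Rational(1, 2)) = Pow(594, Rational(1, 2)) = Mul(3, Pow(66, Rational(1, 2)))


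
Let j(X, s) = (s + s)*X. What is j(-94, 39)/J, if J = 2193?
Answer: -2444/731 ≈ -3.3434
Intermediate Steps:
j(X, s) = 2*X*s (j(X, s) = (2*s)*X = 2*X*s)
j(-94, 39)/J = (2*(-94)*39)/2193 = -7332*1/2193 = -2444/731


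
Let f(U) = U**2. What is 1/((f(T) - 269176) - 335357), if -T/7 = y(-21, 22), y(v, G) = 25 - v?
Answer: -1/500849 ≈ -1.9966e-6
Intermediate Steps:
T = -322 (T = -7*(25 - 1*(-21)) = -7*(25 + 21) = -7*46 = -322)
1/((f(T) - 269176) - 335357) = 1/(((-322)**2 - 269176) - 335357) = 1/((103684 - 269176) - 335357) = 1/(-165492 - 335357) = 1/(-500849) = -1/500849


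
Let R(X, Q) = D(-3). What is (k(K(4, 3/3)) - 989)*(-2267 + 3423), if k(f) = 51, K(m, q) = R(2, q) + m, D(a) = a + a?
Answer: -1084328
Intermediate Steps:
D(a) = 2*a
R(X, Q) = -6 (R(X, Q) = 2*(-3) = -6)
K(m, q) = -6 + m
(k(K(4, 3/3)) - 989)*(-2267 + 3423) = (51 - 989)*(-2267 + 3423) = -938*1156 = -1084328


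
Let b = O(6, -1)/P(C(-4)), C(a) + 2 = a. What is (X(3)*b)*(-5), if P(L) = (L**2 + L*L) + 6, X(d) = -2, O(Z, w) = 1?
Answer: 5/39 ≈ 0.12821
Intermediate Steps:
C(a) = -2 + a
P(L) = 6 + 2*L**2 (P(L) = (L**2 + L**2) + 6 = 2*L**2 + 6 = 6 + 2*L**2)
b = 1/78 (b = 1/(6 + 2*(-2 - 4)**2) = 1/(6 + 2*(-6)**2) = 1/(6 + 2*36) = 1/(6 + 72) = 1/78 ≈ 0.012821)
(X(3)*b)*(-5) = -2*1/78*(-5) = -1/39*(-5) = 5/39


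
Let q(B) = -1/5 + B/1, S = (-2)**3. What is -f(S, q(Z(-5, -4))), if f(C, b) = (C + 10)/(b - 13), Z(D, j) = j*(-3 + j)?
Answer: -5/37 ≈ -0.13514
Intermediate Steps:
S = -8
q(B) = -1/5 + B (q(B) = -1*1/5 + B*1 = -1/5 + B)
f(C, b) = (10 + C)/(-13 + b)
-f(S, q(Z(-5, -4))) = -(10 - 8)/(-13 + (-1/5 - 4*(-3 - 4))) = -2/(-13 + (-1/5 - 4*(-7))) = -2/(-13 + (-1/5 + 28)) = -2/(-13 + 139/5) = -2/74/5 = -5*2/74 = -1*5/37 = -5/37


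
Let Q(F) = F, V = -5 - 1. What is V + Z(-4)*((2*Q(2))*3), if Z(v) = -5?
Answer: -66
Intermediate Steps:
V = -6
V + Z(-4)*((2*Q(2))*3) = -6 - 5*2*2*3 = -6 - 20*3 = -6 - 5*12 = -6 - 60 = -66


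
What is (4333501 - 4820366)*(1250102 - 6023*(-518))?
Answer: -2127607839840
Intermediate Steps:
(4333501 - 4820366)*(1250102 - 6023*(-518)) = -486865*(1250102 + 3119914) = -486865*4370016 = -2127607839840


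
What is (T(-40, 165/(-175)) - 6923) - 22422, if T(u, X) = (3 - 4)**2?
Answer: -29344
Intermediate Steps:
T(u, X) = 1 (T(u, X) = (-1)**2 = 1)
(T(-40, 165/(-175)) - 6923) - 22422 = (1 - 6923) - 22422 = -6922 - 22422 = -29344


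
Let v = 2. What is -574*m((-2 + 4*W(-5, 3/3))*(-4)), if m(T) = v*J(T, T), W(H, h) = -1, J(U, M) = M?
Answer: -27552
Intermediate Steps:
m(T) = 2*T
-574*m((-2 + 4*W(-5, 3/3))*(-4)) = -1148*(-2 + 4*(-1))*(-4) = -1148*(-2 - 4)*(-4) = -1148*(-6*(-4)) = -1148*24 = -574*48 = -27552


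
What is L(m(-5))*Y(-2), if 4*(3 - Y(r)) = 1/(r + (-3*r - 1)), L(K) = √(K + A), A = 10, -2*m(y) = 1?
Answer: 35*√38/24 ≈ 8.9898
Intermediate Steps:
m(y) = -½ (m(y) = -½*1 = -½)
L(K) = √(10 + K) (L(K) = √(K + 10) = √(10 + K))
Y(r) = 3 - 1/(4*(-1 - 2*r)) (Y(r) = 3 - 1/(4*(r + (-3*r - 1))) = 3 - 1/(4*(r + (-1 - 3*r))) = 3 - 1/(4*(-1 - 2*r)))
L(m(-5))*Y(-2) = √(10 - ½)*((13 + 24*(-2))/(4*(1 + 2*(-2)))) = √(19/2)*((13 - 48)/(4*(1 - 4))) = (√38/2)*((¼)*(-35)/(-3)) = (√38/2)*((¼)*(-⅓)*(-35)) = (√38/2)*(35/12) = 35*√38/24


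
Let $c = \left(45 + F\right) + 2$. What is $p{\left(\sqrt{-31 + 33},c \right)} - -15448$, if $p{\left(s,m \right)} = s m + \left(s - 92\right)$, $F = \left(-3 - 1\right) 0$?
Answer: $15356 + 48 \sqrt{2} \approx 15424.0$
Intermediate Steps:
$F = 0$ ($F = \left(-4\right) 0 = 0$)
$c = 47$ ($c = \left(45 + 0\right) + 2 = 45 + 2 = 47$)
$p{\left(s,m \right)} = -92 + s + m s$ ($p{\left(s,m \right)} = m s + \left(s - 92\right) = m s + \left(-92 + s\right) = -92 + s + m s$)
$p{\left(\sqrt{-31 + 33},c \right)} - -15448 = \left(-92 + \sqrt{-31 + 33} + 47 \sqrt{-31 + 33}\right) - -15448 = \left(-92 + \sqrt{2} + 47 \sqrt{2}\right) + 15448 = \left(-92 + 48 \sqrt{2}\right) + 15448 = 15356 + 48 \sqrt{2}$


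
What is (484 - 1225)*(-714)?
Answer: 529074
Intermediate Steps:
(484 - 1225)*(-714) = -741*(-714) = 529074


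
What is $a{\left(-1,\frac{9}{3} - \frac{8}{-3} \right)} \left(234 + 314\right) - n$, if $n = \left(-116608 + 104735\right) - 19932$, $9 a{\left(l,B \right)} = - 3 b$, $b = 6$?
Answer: $30709$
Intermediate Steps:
$a{\left(l,B \right)} = -2$ ($a{\left(l,B \right)} = \frac{\left(-3\right) 6}{9} = \frac{1}{9} \left(-18\right) = -2$)
$n = -31805$ ($n = -11873 - 19932 = -31805$)
$a{\left(-1,\frac{9}{3} - \frac{8}{-3} \right)} \left(234 + 314\right) - n = - 2 \left(234 + 314\right) - -31805 = \left(-2\right) 548 + 31805 = -1096 + 31805 = 30709$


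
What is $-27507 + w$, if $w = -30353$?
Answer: $-57860$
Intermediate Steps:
$-27507 + w = -27507 - 30353 = -57860$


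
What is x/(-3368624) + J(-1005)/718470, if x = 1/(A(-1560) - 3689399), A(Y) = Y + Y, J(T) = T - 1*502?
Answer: -9372566570966261/4468419312873410160 ≈ -0.0020975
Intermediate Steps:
J(T) = -502 + T (J(T) = T - 502 = -502 + T)
A(Y) = 2*Y
x = -1/3692519 (x = 1/(2*(-1560) - 3689399) = 1/(-3120 - 3689399) = 1/(-3692519) = -1/3692519 ≈ -2.7082e-7)
x/(-3368624) + J(-1005)/718470 = -1/3692519/(-3368624) + (-502 - 1005)/718470 = -1/3692519*(-1/3368624) - 1507*1/718470 = 1/12438708123856 - 1507/718470 = -9372566570966261/4468419312873410160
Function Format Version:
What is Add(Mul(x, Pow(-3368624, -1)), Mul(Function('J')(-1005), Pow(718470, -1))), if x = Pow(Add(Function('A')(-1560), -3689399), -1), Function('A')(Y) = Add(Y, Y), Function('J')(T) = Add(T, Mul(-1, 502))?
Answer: Rational(-9372566570966261, 4468419312873410160) ≈ -0.0020975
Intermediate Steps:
Function('J')(T) = Add(-502, T) (Function('J')(T) = Add(T, -502) = Add(-502, T))
Function('A')(Y) = Mul(2, Y)
x = Rational(-1, 3692519) (x = Pow(Add(Mul(2, -1560), -3689399), -1) = Pow(Add(-3120, -3689399), -1) = Pow(-3692519, -1) = Rational(-1, 3692519) ≈ -2.7082e-7)
Add(Mul(x, Pow(-3368624, -1)), Mul(Function('J')(-1005), Pow(718470, -1))) = Add(Mul(Rational(-1, 3692519), Pow(-3368624, -1)), Mul(Add(-502, -1005), Pow(718470, -1))) = Add(Mul(Rational(-1, 3692519), Rational(-1, 3368624)), Mul(-1507, Rational(1, 718470))) = Add(Rational(1, 12438708123856), Rational(-1507, 718470)) = Rational(-9372566570966261, 4468419312873410160)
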